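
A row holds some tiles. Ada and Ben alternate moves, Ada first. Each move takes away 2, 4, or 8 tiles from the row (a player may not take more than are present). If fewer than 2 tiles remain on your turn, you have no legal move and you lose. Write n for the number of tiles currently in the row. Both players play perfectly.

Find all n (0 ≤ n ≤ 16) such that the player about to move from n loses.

Positions with no move are L. A position that does have a move is losing for the player to move precisely when every available move leads to a winning position for the opponent. Fill in the labels:
n=0: no move → L
n=1: no move → L
n=2: can move to 0, which is L ⇒ W
n=3: can move to 1, which is L ⇒ W
n=4: can move to 0, which is L ⇒ W
n=5: can move to 1, which is L ⇒ W
n=6: moves to 4(W), 2(W); every one is W ⇒ L
n=7: moves to 5(W), 3(W); every one is W ⇒ L
n=8: can move to 6, which is L ⇒ W
n=9: can move to 7, which is L ⇒ W
n=10: can move to 6, which is L ⇒ W
n=11: can move to 7, which is L ⇒ W
n=12: moves to 10(W), 8(W), 4(W); every one is W ⇒ L
n=13: moves to 11(W), 9(W), 5(W); every one is W ⇒ L
n=14: can move to 12, which is L ⇒ W
n=15: can move to 13, which is L ⇒ W
n=16: can move to 12, which is L ⇒ W
Reading off the rows marked L gives the requested list; there are 6 such values of n.

0, 1, 6, 7, 12, 13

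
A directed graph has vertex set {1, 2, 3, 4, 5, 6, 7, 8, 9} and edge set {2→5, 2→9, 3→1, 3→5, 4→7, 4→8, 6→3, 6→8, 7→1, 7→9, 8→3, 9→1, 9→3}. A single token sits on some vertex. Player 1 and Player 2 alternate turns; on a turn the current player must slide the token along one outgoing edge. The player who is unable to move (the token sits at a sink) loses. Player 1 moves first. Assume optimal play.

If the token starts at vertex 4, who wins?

Positions with no move are L. A position that does have a move is losing for the player to move precisely when every available move leads to a winning position for the opponent. Fill in the labels:
Every edge goes from a vertex to one that appears earlier in the order 5, 1, 3, 9, 8, 7, 2, 4, 6, so processing vertices in that order labels each vertex after all of its successors.
5: no outgoing edge → L
1: no outgoing edge → L
3: reaches L-position 1 → W
9: reaches L-position 1 → W
8: only reaches 3(W), which is W → L
7: reaches L-position 1 → W
2: reaches L-position 5 → W
4: reaches L-position 8 → W
6: reaches L-position 8 → W
The starting position 4 is W: Player 1 should move to 8, handing over an L position.

Player 1 wins.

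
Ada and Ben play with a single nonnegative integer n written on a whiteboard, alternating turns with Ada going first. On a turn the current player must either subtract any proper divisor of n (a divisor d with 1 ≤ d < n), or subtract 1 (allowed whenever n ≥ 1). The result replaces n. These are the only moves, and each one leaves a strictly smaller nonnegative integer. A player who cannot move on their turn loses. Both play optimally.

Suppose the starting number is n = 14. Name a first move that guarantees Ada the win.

Move to 7.

Label each position W (a win for the player to move) or L (a loss). A position with no legal move is L; any other position is W exactly when some move reaches an L, and L when every move reaches a W.
n=0: no move → L
n=1: W (go to 0, an L position)
n=2: L (sole option 1(W) is W)
n=3: W (go to 2, an L position)
n=4: W (go to 2, an L position)
n=5: L (sole option 4(W) is W)
n=6: W (go to 5, an L position)
n=7: L (sole option 6(W) is W)
n=8: W (go to 7, an L position)
n=9: L (options 6(W), 8(W) are all W)
n=10: W (go to 5, an L position)
n=11: L (sole option 10(W) is W)
n=12: W (go to 9, an L position)
n=13: L (sole option 12(W) is W)
n=14: W (go to 7, an L position)
From 14, the L positions reachable in one move are: 7, 13. Any move reaching one of these is winning.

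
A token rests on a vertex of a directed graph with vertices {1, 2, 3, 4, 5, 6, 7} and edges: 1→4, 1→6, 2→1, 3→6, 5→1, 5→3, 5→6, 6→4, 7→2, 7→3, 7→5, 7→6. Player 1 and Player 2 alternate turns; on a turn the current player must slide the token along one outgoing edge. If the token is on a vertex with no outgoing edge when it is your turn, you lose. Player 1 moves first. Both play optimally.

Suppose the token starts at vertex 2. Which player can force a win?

Player 2 wins.

Work bottom-up. With no move the player to move loses. Otherwise the position is W if at least one move leads to an L position for the opponent, and L if every move leads to a W.
Every edge goes from a vertex to one that appears earlier in the order 4, 6, 1, 2, 3, 5, 7, so processing vertices in that order labels each vertex after all of its successors.
4: no outgoing edge → L
6: →4(L), so W
1: →4(L), so W
2: →1(W) only, which is W, so L
3: →6(W) only, which is W, so L
5: →3(L), so W
7: →3(L), so W
The starting position 2 is L: whatever Player 1 does, the opponent receives a W position.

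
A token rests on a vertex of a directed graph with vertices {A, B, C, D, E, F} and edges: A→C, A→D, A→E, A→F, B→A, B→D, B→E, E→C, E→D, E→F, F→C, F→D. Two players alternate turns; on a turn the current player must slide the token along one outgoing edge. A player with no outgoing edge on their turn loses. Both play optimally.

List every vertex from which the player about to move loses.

Label each position W (a win for the player to move) or L (a loss). A position with no legal move is L; any other position is W exactly when some move reaches an L, and L when every move reaches a W.
Every edge goes from a vertex to one that appears earlier in the order D, C, F, E, A, B, so processing vertices in that order labels each vertex after all of its successors.
D: no outgoing edge → L
C: no outgoing edge → L
F: can move to C, which is L ⇒ W
E: can move to C, which is L ⇒ W
A: can move to C, which is L ⇒ W
B: can move to D, which is L ⇒ W
The losing starting vertices are exactly the entries labelled L in this table (2 of them).

C, D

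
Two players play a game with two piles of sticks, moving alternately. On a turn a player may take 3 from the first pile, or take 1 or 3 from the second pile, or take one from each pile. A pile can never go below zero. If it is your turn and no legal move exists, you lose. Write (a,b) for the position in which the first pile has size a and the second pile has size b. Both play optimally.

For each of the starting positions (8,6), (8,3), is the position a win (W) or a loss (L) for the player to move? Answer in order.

Label each position W (a win for the player to move) or L (a loss). A position with no legal move is L; any other position is W exactly when some move reaches an L, and L when every move reaches a W.
No move ever increases a pile, so every position that can arise here has a ≤ 8 and b ≤ 6; it is enough to label the cells with 0 ≤ a ≤ 8 and 0 ≤ b ≤ 6.
Every move lowers a or b (never raises either), so fill the grid row by row in increasing a, and left to right within a row: each cell's successors are then already labelled.
      b=0  b=1  b=2  b=3  b=4  b=5  b=6
a=0:    L    W    L    W    L    W    L
a=1:    L    W    L    W    L    W    L
a=2:    L    W    L    W    L    W    L
a=3:    W    W    W    W    W    W    W
a=4:    W    L    W    L    W    L    W
a=5:    W    L    W    L    W    L    W
a=6:    L    W    W    W    W    L    W
a=7:    L    W    L    W    L    W    W
a=8:    L    W    L    W    L    W    L
Cells with no legal move (terminal, hence L): (0,0), (1,0), (2,0).
The remaining L cells, each justified by listing all of its moves:
(0,2): only reaches (0,1)(W), which is W → L
(0,4): only reaches (0,3)(W), (0,1)(W), all W → L
(0,6): only reaches (0,5)(W), (0,3)(W), all W → L
(1,2): only reaches (1,1)(W), (0,1)(W), all W → L
(1,4): only reaches (1,3)(W), (1,1)(W), (0,3)(W), all W → L
(1,6): only reaches (1,5)(W), (1,3)(W), (0,5)(W), all W → L
(2,2): only reaches (2,1)(W), (1,1)(W), all W → L
(2,4): only reaches (2,3)(W), (2,1)(W), (1,3)(W), all W → L
(2,6): only reaches (2,5)(W), (2,3)(W), (1,5)(W), all W → L
(4,1): only reaches (1,1)(W), (4,0)(W), (3,0)(W), all W → L
(4,3): only reaches (1,3)(W), (4,2)(W), (4,0)(W), (3,2)(W), all W → L
(4,5): only reaches (1,5)(W), (4,4)(W), (4,2)(W), (3,4)(W), all W → L
(5,1): only reaches (2,1)(W), (5,0)(W), (4,0)(W), all W → L
(5,3): only reaches (2,3)(W), (5,2)(W), (5,0)(W), (4,2)(W), all W → L
(5,5): only reaches (2,5)(W), (5,4)(W), (5,2)(W), (4,4)(W), all W → L
(6,0): only reaches (3,0)(W), which is W → L
(6,5): only reaches (3,5)(W), (6,4)(W), (6,2)(W), (5,4)(W), all W → L
(7,0): only reaches (4,0)(W), which is W → L
(7,2): only reaches (4,2)(W), (7,1)(W), (6,1)(W), all W → L
(7,4): only reaches (4,4)(W), (7,3)(W), (7,1)(W), (6,3)(W), all W → L
(8,0): only reaches (5,0)(W), which is W → L
(8,2): only reaches (5,2)(W), (8,1)(W), (7,1)(W), all W → L
(8,4): only reaches (5,4)(W), (8,3)(W), (8,1)(W), (7,3)(W), all W → L
(8,6): only reaches (5,6)(W), (8,5)(W), (8,3)(W), (7,5)(W), all W → L
Every other cell has at least one move into one of the L cells above, so it is W.
(8,6): one of the L cells justified above, so L
(8,3): the move to (5,3) reaches an L cell, so W

(8,6): L, (8,3): W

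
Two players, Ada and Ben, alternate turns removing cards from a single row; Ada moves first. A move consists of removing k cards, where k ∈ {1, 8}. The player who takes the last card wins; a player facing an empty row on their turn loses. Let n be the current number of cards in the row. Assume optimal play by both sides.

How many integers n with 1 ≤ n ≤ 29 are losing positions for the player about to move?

Positions with no move are L. A position that does have a move is losing for the player to move precisely when every available move leads to a winning position for the opponent. Fill in the labels:
n=0: no move → L
n=1: reaches L-position 0 → W
n=2: only reaches 1(W), which is W → L
n=3: reaches L-position 2 → W
n=4: only reaches 3(W), which is W → L
n=5: reaches L-position 4 → W
n=6: only reaches 5(W), which is W → L
n=7: reaches L-position 6 → W
n=8: reaches L-position 0 → W
n=9: only reaches 8(W), 1(W), all W → L
n=10: reaches L-position 9 → W
n=11: only reaches 10(W), 3(W), all W → L
n=12: reaches L-position 11 → W
n=13: only reaches 12(W), 5(W), all W → L
n=14: reaches L-position 13 → W
n=15: only reaches 14(W), 7(W), all W → L
n=16: reaches L-position 15 → W
n=17: reaches L-position 9 → W
n=18: only reaches 17(W), 10(W), all W → L
n=19: reaches L-position 18 → W
n=20: only reaches 19(W), 12(W), all W → L
n=21: reaches L-position 20 → W
n=22: only reaches 21(W), 14(W), all W → L
n=23: reaches L-position 22 → W
n=24: only reaches 23(W), 16(W), all W → L
n=25: reaches L-position 24 → W
n=26: reaches L-position 18 → W
n=27: only reaches 26(W), 19(W), all W → L
n=28: reaches L-position 27 → W
n=29: only reaches 28(W), 21(W), all W → L
L entries with 1 ≤ n ≤ 29 (n=0 is outside the asked range and is not counted): n = 2, 4, 6, 9, 11, 13, 15, 18, 20, 22, 24, 27, 29; that makes 13.

13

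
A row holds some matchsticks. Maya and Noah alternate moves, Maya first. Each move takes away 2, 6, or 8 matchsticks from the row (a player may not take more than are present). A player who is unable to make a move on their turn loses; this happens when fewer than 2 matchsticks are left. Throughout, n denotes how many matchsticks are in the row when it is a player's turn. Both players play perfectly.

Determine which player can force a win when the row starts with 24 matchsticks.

Maya wins.

Label each position W (a win for the player to move) or L (a loss). A position with no legal move is L; any other position is W exactly when some move reaches an L, and L when every move reaches a W.
n=0: no move → L
n=1: no move → L
n=2: →0(L), so W
n=3: →1(L), so W
n=4: →2(W) only, which is W, so L
n=5: →3(W) only, which is W, so L
n=6: →4(L), so W
n=7: →5(L), so W
n=8: →0(L), so W
n=9: →1(L), so W
n=10: →4(L), so W
n=11: →5(L), so W
n=12: →4(L), so W
n=13: →5(L), so W
n=14: →12(W), 8(W), 6(W) — all W, so L
n=15: →13(W), 9(W), 7(W) — all W, so L
n=16: →14(L), so W
n=17: →15(L), so W
n=18: →16(W), 12(W), 10(W) — all W, so L
n=19: →17(W), 13(W), 11(W) — all W, so L
n=20: →18(L), so W
n=21: →19(L), so W
n=22: →14(L), so W
n=23: →15(L), so W
n=24: →18(L), so W
From 24 Maya can remove 6, leaving 18, reaching an L position.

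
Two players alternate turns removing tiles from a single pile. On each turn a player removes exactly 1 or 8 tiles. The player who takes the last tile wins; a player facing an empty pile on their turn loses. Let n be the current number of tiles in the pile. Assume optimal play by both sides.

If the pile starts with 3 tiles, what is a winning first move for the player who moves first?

Use the standard recursion: the mover loses at a terminal position; elsewhere, the mover wins exactly when some move hands the opponent an L position.
n=0: no move → L
n=1: can move to 0, which is L ⇒ W
n=2: the only move is to 1(W), a W ⇒ L
n=3: can move to 2, which is L ⇒ W
From 3, the L positions reachable in one move are: 2.

Remove 1, leaving 2.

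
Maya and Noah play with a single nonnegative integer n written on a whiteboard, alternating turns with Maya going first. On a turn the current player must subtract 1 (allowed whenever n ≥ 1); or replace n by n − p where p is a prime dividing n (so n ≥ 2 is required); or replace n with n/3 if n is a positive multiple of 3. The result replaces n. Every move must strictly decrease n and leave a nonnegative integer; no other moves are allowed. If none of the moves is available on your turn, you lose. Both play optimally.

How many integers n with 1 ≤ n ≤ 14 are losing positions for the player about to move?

3

Compute win/loss labels from the base case upward. A position with no move is L. Any other position is W if it can reach an L in one move, else L.
n=0: no move → L
n=1: can move to 0, which is L ⇒ W
n=2: can move to 0, which is L ⇒ W
n=3: can move to 0, which is L ⇒ W
n=4: moves to 2(W), 3(W); every one is W ⇒ L
n=5: can move to 0, which is L ⇒ W
n=6: can move to 4, which is L ⇒ W
n=7: can move to 0, which is L ⇒ W
n=8: moves to 6(W), 7(W); every one is W ⇒ L
n=9: can move to 8, which is L ⇒ W
n=10: can move to 8, which is L ⇒ W
n=11: can move to 0, which is L ⇒ W
n=12: can move to 4, which is L ⇒ W
n=13: can move to 0, which is L ⇒ W
n=14: moves to 7(W), 12(W), 13(W); every one is W ⇒ L
L entries with 1 ≤ n ≤ 14 (n=0 is outside the asked range and is not counted): n = 4, 8, 14; that makes 3.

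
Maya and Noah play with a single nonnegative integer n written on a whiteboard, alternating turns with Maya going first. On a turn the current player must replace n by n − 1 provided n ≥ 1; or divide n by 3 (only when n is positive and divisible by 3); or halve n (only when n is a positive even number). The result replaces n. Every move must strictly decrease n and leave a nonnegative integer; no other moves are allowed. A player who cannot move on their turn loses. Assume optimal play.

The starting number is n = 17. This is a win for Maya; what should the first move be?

Positions with no move are L. A position that does have a move is losing for the player to move precisely when every available move leads to a winning position for the opponent. Fill in the labels:
n=0: no move → L
n=1: W (go to 0, an L position)
n=2: L (sole option 1(W) is W)
n=3: W (go to 2, an L position)
n=4: W (go to 2, an L position)
n=5: L (sole option 4(W) is W)
n=6: W (go to 2, an L position)
n=7: L (sole option 6(W) is W)
n=8: W (go to 7, an L position)
n=9: L (options 3(W), 8(W) are all W)
n=10: W (go to 5, an L position)
n=11: L (sole option 10(W) is W)
n=12: W (go to 11, an L position)
n=13: L (sole option 12(W) is W)
n=14: W (go to 7, an L position)
n=15: W (go to 5, an L position)
n=16: L (options 8(W), 15(W) are all W)
n=17: W (go to 16, an L position)
From 17, the L positions reachable in one move are: 16.

Move to 16.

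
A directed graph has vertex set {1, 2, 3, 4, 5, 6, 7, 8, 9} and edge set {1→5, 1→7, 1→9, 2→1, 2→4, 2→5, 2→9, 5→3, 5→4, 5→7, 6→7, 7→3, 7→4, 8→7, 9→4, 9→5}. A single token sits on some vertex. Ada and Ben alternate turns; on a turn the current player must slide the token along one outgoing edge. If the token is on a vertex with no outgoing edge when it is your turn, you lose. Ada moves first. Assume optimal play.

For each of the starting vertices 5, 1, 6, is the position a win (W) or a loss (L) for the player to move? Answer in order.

5: W, 1: L, 6: L

Label each position W (a win for the player to move) or L (a loss). A position with no legal move is L; any other position is W exactly when some move reaches an L, and L when every move reaches a W.
Every edge goes from a vertex to one that appears earlier in the order 3, 4, 7, 5, 9, 1, 8, 2, 6, so processing vertices in that order labels each vertex after all of its successors.
3: no outgoing edge → L
4: no outgoing edge → L
7: can move to 4, which is L ⇒ W
5: can move to 4, which is L ⇒ W
9: can move to 4, which is L ⇒ W
1: moves to 9(W), 5(W), 7(W); every one is W ⇒ L
8: the only move is to 7(W), a W ⇒ L
2: can move to 1, which is L ⇒ W
6: the only move is to 7(W), a W ⇒ L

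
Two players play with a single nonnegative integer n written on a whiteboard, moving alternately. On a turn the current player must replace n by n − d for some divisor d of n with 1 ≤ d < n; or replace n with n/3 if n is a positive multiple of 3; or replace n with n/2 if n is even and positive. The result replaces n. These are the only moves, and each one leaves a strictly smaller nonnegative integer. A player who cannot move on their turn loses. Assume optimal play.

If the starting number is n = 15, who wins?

The second player wins.

Label each position W (a win for the player to move) or L (a loss). A position with no legal move is L; any other position is W exactly when some move reaches an L, and L when every move reaches a W.
n=0: no move → L
n=1: no move → L
n=2: reaches L-position 1 → W
n=3: reaches L-position 1 → W
n=4: only reaches 2(W), 3(W), all W → L
n=5: reaches L-position 4 → W
n=6: reaches L-position 4 → W
n=7: only reaches 6(W), which is W → L
n=8: reaches L-position 4 → W
n=9: only reaches 3(W), 6(W), 8(W), all W → L
n=10: reaches L-position 9 → W
n=11: only reaches 10(W), which is W → L
n=12: reaches L-position 4 → W
n=13: only reaches 12(W), which is W → L
n=14: reaches L-position 7 → W
n=15: only reaches 5(W), 10(W), 12(W), 14(W), all W → L
Every move from 15 reaches a W position, so the mover loses.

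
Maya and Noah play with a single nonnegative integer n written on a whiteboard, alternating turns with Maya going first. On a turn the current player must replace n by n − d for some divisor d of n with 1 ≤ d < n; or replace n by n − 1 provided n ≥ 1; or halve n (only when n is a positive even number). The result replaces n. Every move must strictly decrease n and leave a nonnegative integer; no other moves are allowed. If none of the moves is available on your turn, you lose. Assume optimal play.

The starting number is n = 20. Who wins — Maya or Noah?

Classify positions by backward induction: terminal positions (no move available) are L. From any other position, the mover wins iff some move reaches an L.
n=0: no move → L
n=1: can move to 0, which is L ⇒ W
n=2: the only move is to 1(W), a W ⇒ L
n=3: can move to 2, which is L ⇒ W
n=4: can move to 2, which is L ⇒ W
n=5: the only move is to 4(W), a W ⇒ L
n=6: can move to 5, which is L ⇒ W
n=7: the only move is to 6(W), a W ⇒ L
n=8: can move to 7, which is L ⇒ W
n=9: moves to 6(W), 8(W); every one is W ⇒ L
n=10: can move to 5, which is L ⇒ W
n=11: the only move is to 10(W), a W ⇒ L
n=12: can move to 9, which is L ⇒ W
n=13: the only move is to 12(W), a W ⇒ L
n=14: can move to 7, which is L ⇒ W
n=15: moves to 10(W), 12(W), 14(W); every one is W ⇒ L
n=16: can move to 15, which is L ⇒ W
n=17: the only move is to 16(W), a W ⇒ L
n=18: can move to 9, which is L ⇒ W
n=19: the only move is to 18(W), a W ⇒ L
n=20: can move to 15, which is L ⇒ W
The starting position 20 is W: Maya should move to 15, handing over an L position.

Maya wins.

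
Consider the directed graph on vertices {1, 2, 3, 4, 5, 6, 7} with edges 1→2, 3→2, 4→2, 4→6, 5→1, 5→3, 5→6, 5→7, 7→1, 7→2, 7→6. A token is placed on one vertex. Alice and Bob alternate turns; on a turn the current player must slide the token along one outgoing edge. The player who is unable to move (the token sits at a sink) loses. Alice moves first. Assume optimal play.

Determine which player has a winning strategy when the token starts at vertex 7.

Alice wins.

Build the W/L table. Terminal = L. A non-terminal position is W if it has a move to some L; otherwise it is L.
Every edge goes from a vertex to one that appears earlier in the order 6, 2, 3, 1, 7, 4, 5, so processing vertices in that order labels each vertex after all of its successors.
6: no outgoing edge → L
2: no outgoing edge → L
3: W (go to 2, an L position)
1: W (go to 2, an L position)
7: W (go to 2, an L position)
4: W (go to 2, an L position)
5: W (go to 6, an L position)
From 7 Alice can move to 2, reaching an L position.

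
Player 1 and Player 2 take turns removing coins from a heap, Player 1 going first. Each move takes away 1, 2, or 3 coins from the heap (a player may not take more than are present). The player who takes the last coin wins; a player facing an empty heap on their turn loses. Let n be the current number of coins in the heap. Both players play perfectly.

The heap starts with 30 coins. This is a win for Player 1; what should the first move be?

Remove 2, leaving 28.

Work bottom-up. With no move the player to move loses. Otherwise the position is W if at least one move leads to an L position for the opponent, and L if every move leads to a W.
n=0: no move → L
n=1: W (go to 0, an L position)
n=2: W (go to 0, an L position)
n=3: W (go to 0, an L position)
n=4: L (options 3(W), 2(W), 1(W) are all W)
n=5: W (go to 4, an L position)
n=6: W (go to 4, an L position)
n=7: W (go to 4, an L position)
n=8: L (options 7(W), 6(W), 5(W) are all W)
n=9: W (go to 8, an L position)
n=10: W (go to 8, an L position)
n=11: W (go to 8, an L position)
n=12: L (options 11(W), 10(W), 9(W) are all W)
n=13: W (go to 12, an L position)
n=14: W (go to 12, an L position)
n=15: W (go to 12, an L position)
n=16: L (options 15(W), 14(W), 13(W) are all W)
n=17: W (go to 16, an L position)
n=18: W (go to 16, an L position)
n=19: W (go to 16, an L position)
n=20: L (options 19(W), 18(W), 17(W) are all W)
n=21: W (go to 20, an L position)
n=22: W (go to 20, an L position)
n=23: W (go to 20, an L position)
n=24: L (options 23(W), 22(W), 21(W) are all W)
n=25: W (go to 24, an L position)
n=26: W (go to 24, an L position)
n=27: W (go to 24, an L position)
n=28: L (options 27(W), 26(W), 25(W) are all W)
n=29: W (go to 28, an L position)
n=30: W (go to 28, an L position)
From 30, the L positions reachable in one move are: 28.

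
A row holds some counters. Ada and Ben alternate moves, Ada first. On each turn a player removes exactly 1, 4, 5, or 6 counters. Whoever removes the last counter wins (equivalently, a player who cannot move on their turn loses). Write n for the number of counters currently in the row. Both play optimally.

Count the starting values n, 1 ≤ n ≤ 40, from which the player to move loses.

9

Build the W/L table. Terminal = L. A non-terminal position is W if it has a move to some L; otherwise it is L.
n=0: no move → L
n=1: can move to 0, which is L ⇒ W
n=2: the only move is to 1(W), a W ⇒ L
n=3: can move to 2, which is L ⇒ W
n=4: can move to 0, which is L ⇒ W
n=5: can move to 0, which is L ⇒ W
n=6: can move to 2, which is L ⇒ W
n=7: can move to 2, which is L ⇒ W
n=8: can move to 2, which is L ⇒ W
n=9: moves to 8(W), 5(W), 4(W), 3(W); every one is W ⇒ L
n=10: can move to 9, which is L ⇒ W
n=11: moves to 10(W), 7(W), 6(W), 5(W); every one is W ⇒ L
n=12: can move to 11, which is L ⇒ W
n=13: can move to 9, which is L ⇒ W
n=14: can move to 9, which is L ⇒ W
n=15: can move to 11, which is L ⇒ W
n=16: can move to 11, which is L ⇒ W
n=17: can move to 11, which is L ⇒ W
n=18: moves to 17(W), 14(W), 13(W), 12(W); every one is W ⇒ L
n=19: can move to 18, which is L ⇒ W
n=20: moves to 19(W), 16(W), 15(W), 14(W); every one is W ⇒ L
n=21: can move to 20, which is L ⇒ W
n=22: can move to 18, which is L ⇒ W
n=23: can move to 18, which is L ⇒ W
n=24: can move to 20, which is L ⇒ W
n=25: can move to 20, which is L ⇒ W
n=26: can move to 20, which is L ⇒ W
n=27: moves to 26(W), 23(W), 22(W), 21(W); every one is W ⇒ L
n=28: can move to 27, which is L ⇒ W
n=29: moves to 28(W), 25(W), 24(W), 23(W); every one is W ⇒ L
n=30: can move to 29, which is L ⇒ W
n=31: can move to 27, which is L ⇒ W
n=32: can move to 27, which is L ⇒ W
n=33: can move to 29, which is L ⇒ W
n=34: can move to 29, which is L ⇒ W
n=35: can move to 29, which is L ⇒ W
n=36: moves to 35(W), 32(W), 31(W), 30(W); every one is W ⇒ L
n=37: can move to 36, which is L ⇒ W
n=38: moves to 37(W), 34(W), 33(W), 32(W); every one is W ⇒ L
n=39: can move to 38, which is L ⇒ W
n=40: can move to 36, which is L ⇒ W
L entries with 1 ≤ n ≤ 40 (n=0 is outside the asked range and is not counted): n = 2, 9, 11, 18, 20, 27, 29, 36, 38; that makes 9.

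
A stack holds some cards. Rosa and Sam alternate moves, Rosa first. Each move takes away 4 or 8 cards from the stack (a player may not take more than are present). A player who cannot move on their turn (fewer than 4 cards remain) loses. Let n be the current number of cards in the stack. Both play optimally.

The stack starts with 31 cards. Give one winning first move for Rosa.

Remove 4, leaving 27.

Work bottom-up. With no move the player to move loses. Otherwise the position is W if at least one move leads to an L position for the opponent, and L if every move leads to a W.
n=0: no move → L
n=1: no move → L
n=2: no move → L
n=3: no move → L
n=4: reaches L-position 0 → W
n=5: reaches L-position 1 → W
n=6: reaches L-position 2 → W
n=7: reaches L-position 3 → W
n=8: reaches L-position 0 → W
n=9: reaches L-position 1 → W
n=10: reaches L-position 2 → W
n=11: reaches L-position 3 → W
n=12: only reaches 8(W), 4(W), all W → L
n=13: only reaches 9(W), 5(W), all W → L
n=14: only reaches 10(W), 6(W), all W → L
n=15: only reaches 11(W), 7(W), all W → L
n=16: reaches L-position 12 → W
n=17: reaches L-position 13 → W
n=18: reaches L-position 14 → W
n=19: reaches L-position 15 → W
n=20: reaches L-position 12 → W
n=21: reaches L-position 13 → W
n=22: reaches L-position 14 → W
n=23: reaches L-position 15 → W
n=24: only reaches 20(W), 16(W), all W → L
n=25: only reaches 21(W), 17(W), all W → L
n=26: only reaches 22(W), 18(W), all W → L
n=27: only reaches 23(W), 19(W), all W → L
n=28: reaches L-position 24 → W
n=29: reaches L-position 25 → W
n=30: reaches L-position 26 → W
n=31: reaches L-position 27 → W
From 31, the L positions reachable in one move are: 27.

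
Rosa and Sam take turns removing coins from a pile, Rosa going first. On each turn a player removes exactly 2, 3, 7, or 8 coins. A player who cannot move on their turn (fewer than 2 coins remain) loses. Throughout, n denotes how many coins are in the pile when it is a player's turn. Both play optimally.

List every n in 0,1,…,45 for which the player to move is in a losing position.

Build the W/L table. Terminal = L. A non-terminal position is W if it has a move to some L; otherwise it is L.
n=0: no move → L
n=1: no move → L
n=2: →0(L), so W
n=3: →1(L), so W
n=4: →1(L), so W
n=5: →3(W), 2(W) — all W, so L
n=6: →4(W), 3(W) — all W, so L
n=7: →5(L), so W
n=8: →6(L), so W
n=9: →6(L), so W
n=10: →8(W), 7(W), 3(W), 2(W) — all W, so L
n=11: →9(W), 8(W), 4(W), 3(W) — all W, so L
n=12: →10(L), so W
n=13: →11(L), so W
n=14: →11(L), so W
n=15: →13(W), 12(W), 8(W), 7(W) — all W, so L
n=16: →14(W), 13(W), 9(W), 8(W) — all W, so L
n=17: →15(L), so W
n=18: →16(L), so W
n=19: →16(L), so W
n=20: →18(W), 17(W), 13(W), 12(W) — all W, so L
n=21: →19(W), 18(W), 14(W), 13(W) — all W, so L
n=22: →20(L), so W
n=23: →21(L), so W
n=24: →21(L), so W
n=25: →23(W), 22(W), 18(W), 17(W) — all W, so L
n=26: →24(W), 23(W), 19(W), 18(W) — all W, so L
n=27: →25(L), so W
n=28: →26(L), so W
n=29: →26(L), so W
n=30: →28(W), 27(W), 23(W), 22(W) — all W, so L
n=31: →29(W), 28(W), 24(W), 23(W) — all W, so L
n=32: →30(L), so W
n=33: →31(L), so W
n=34: →31(L), so W
n=35: →33(W), 32(W), 28(W), 27(W) — all W, so L
n=36: →34(W), 33(W), 29(W), 28(W) — all W, so L
n=37: →35(L), so W
n=38: →36(L), so W
n=39: →36(L), so W
n=40: →38(W), 37(W), 33(W), 32(W) — all W, so L
n=41: →39(W), 38(W), 34(W), 33(W) — all W, so L
n=42: →40(L), so W
n=43: →41(L), so W
n=44: →41(L), so W
n=45: →43(W), 42(W), 38(W), 37(W) — all W, so L
Reading off the rows marked L gives the requested list; there are 19 such values of n.

0, 1, 5, 6, 10, 11, 15, 16, 20, 21, 25, 26, 30, 31, 35, 36, 40, 41, 45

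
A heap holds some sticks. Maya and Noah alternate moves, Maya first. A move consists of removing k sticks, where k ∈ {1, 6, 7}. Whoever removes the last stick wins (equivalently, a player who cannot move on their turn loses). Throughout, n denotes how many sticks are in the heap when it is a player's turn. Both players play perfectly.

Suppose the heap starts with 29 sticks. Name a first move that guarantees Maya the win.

Compute win/loss labels from the base case upward. A position with no move is L. Any other position is W if it can reach an L in one move, else L.
n=0: no move → L
n=1: can move to 0, which is L ⇒ W
n=2: the only move is to 1(W), a W ⇒ L
n=3: can move to 2, which is L ⇒ W
n=4: the only move is to 3(W), a W ⇒ L
n=5: can move to 4, which is L ⇒ W
n=6: can move to 0, which is L ⇒ W
n=7: can move to 0, which is L ⇒ W
n=8: can move to 2, which is L ⇒ W
n=9: can move to 2, which is L ⇒ W
n=10: can move to 4, which is L ⇒ W
n=11: can move to 4, which is L ⇒ W
n=12: moves to 11(W), 6(W), 5(W); every one is W ⇒ L
n=13: can move to 12, which is L ⇒ W
n=14: moves to 13(W), 8(W), 7(W); every one is W ⇒ L
n=15: can move to 14, which is L ⇒ W
n=16: moves to 15(W), 10(W), 9(W); every one is W ⇒ L
n=17: can move to 16, which is L ⇒ W
n=18: can move to 12, which is L ⇒ W
n=19: can move to 12, which is L ⇒ W
n=20: can move to 14, which is L ⇒ W
n=21: can move to 14, which is L ⇒ W
n=22: can move to 16, which is L ⇒ W
n=23: can move to 16, which is L ⇒ W
n=24: moves to 23(W), 18(W), 17(W); every one is W ⇒ L
n=25: can move to 24, which is L ⇒ W
n=26: moves to 25(W), 20(W), 19(W); every one is W ⇒ L
n=27: can move to 26, which is L ⇒ W
n=28: moves to 27(W), 22(W), 21(W); every one is W ⇒ L
n=29: can move to 28, which is L ⇒ W
From 29, the L positions reachable in one move are: 28.

Remove 1, leaving 28.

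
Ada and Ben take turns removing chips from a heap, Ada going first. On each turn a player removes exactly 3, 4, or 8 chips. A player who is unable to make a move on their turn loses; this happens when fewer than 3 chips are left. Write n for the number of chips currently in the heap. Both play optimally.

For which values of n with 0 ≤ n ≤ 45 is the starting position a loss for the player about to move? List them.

0, 1, 2, 7, 12, 13, 14, 19, 24, 25, 26, 31, 36, 37, 38, 43

Use the standard recursion: the mover loses at a terminal position; elsewhere, the mover wins exactly when some move hands the opponent an L position.
n=0: no move → L
n=1: no move → L
n=2: no move → L
n=3: reaches L-position 0 → W
n=4: reaches L-position 1 → W
n=5: reaches L-position 2 → W
n=6: reaches L-position 2 → W
n=7: only reaches 4(W), 3(W), all W → L
n=8: reaches L-position 0 → W
n=9: reaches L-position 1 → W
n=10: reaches L-position 7 → W
n=11: reaches L-position 7 → W
n=12: only reaches 9(W), 8(W), 4(W), all W → L
n=13: only reaches 10(W), 9(W), 5(W), all W → L
n=14: only reaches 11(W), 10(W), 6(W), all W → L
n=15: reaches L-position 12 → W
n=16: reaches L-position 13 → W
n=17: reaches L-position 14 → W
n=18: reaches L-position 14 → W
n=19: only reaches 16(W), 15(W), 11(W), all W → L
n=20: reaches L-position 12 → W
n=21: reaches L-position 13 → W
n=22: reaches L-position 19 → W
n=23: reaches L-position 19 → W
n=24: only reaches 21(W), 20(W), 16(W), all W → L
n=25: only reaches 22(W), 21(W), 17(W), all W → L
n=26: only reaches 23(W), 22(W), 18(W), all W → L
n=27: reaches L-position 24 → W
n=28: reaches L-position 25 → W
n=29: reaches L-position 26 → W
n=30: reaches L-position 26 → W
n=31: only reaches 28(W), 27(W), 23(W), all W → L
n=32: reaches L-position 24 → W
n=33: reaches L-position 25 → W
n=34: reaches L-position 31 → W
n=35: reaches L-position 31 → W
n=36: only reaches 33(W), 32(W), 28(W), all W → L
n=37: only reaches 34(W), 33(W), 29(W), all W → L
n=38: only reaches 35(W), 34(W), 30(W), all W → L
n=39: reaches L-position 36 → W
n=40: reaches L-position 37 → W
n=41: reaches L-position 38 → W
n=42: reaches L-position 38 → W
n=43: only reaches 40(W), 39(W), 35(W), all W → L
n=44: reaches L-position 36 → W
n=45: reaches L-position 37 → W
Reading off the rows marked L gives the requested list; there are 16 such values of n.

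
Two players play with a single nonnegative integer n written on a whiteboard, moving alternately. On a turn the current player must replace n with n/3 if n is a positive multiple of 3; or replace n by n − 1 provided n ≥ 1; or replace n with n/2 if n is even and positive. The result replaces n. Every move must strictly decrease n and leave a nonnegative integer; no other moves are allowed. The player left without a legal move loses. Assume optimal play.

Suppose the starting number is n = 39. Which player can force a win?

Work bottom-up. With no move the player to move loses. Otherwise the position is W if at least one move leads to an L position for the opponent, and L if every move leads to a W.
n=0: no move → L
n=1: can move to 0, which is L ⇒ W
n=2: the only move is to 1(W), a W ⇒ L
n=3: can move to 2, which is L ⇒ W
n=4: can move to 2, which is L ⇒ W
n=5: the only move is to 4(W), a W ⇒ L
n=6: can move to 2, which is L ⇒ W
n=7: the only move is to 6(W), a W ⇒ L
n=8: can move to 7, which is L ⇒ W
n=9: moves to 3(W), 8(W); every one is W ⇒ L
n=10: can move to 5, which is L ⇒ W
n=11: the only move is to 10(W), a W ⇒ L
n=12: can move to 11, which is L ⇒ W
n=13: the only move is to 12(W), a W ⇒ L
n=14: can move to 7, which is L ⇒ W
n=15: can move to 5, which is L ⇒ W
n=16: moves to 8(W), 15(W); every one is W ⇒ L
n=17: can move to 16, which is L ⇒ W
n=18: can move to 9, which is L ⇒ W
n=19: the only move is to 18(W), a W ⇒ L
n=20: can move to 19, which is L ⇒ W
n=21: can move to 7, which is L ⇒ W
n=22: can move to 11, which is L ⇒ W
n=23: the only move is to 22(W), a W ⇒ L
n=24: can move to 23, which is L ⇒ W
n=25: the only move is to 24(W), a W ⇒ L
n=26: can move to 13, which is L ⇒ W
n=27: can move to 9, which is L ⇒ W
n=28: moves to 14(W), 27(W); every one is W ⇒ L
n=29: can move to 28, which is L ⇒ W
n=30: moves to 10(W), 15(W), 29(W); every one is W ⇒ L
n=31: can move to 30, which is L ⇒ W
n=32: can move to 16, which is L ⇒ W
n=33: can move to 11, which is L ⇒ W
n=34: moves to 17(W), 33(W); every one is W ⇒ L
n=35: can move to 34, which is L ⇒ W
n=36: moves to 12(W), 18(W), 35(W); every one is W ⇒ L
n=37: can move to 36, which is L ⇒ W
n=38: can move to 19, which is L ⇒ W
n=39: can move to 13, which is L ⇒ W
The starting position 39 is W: the player to move should move to 13, handing over an L position.

The first player wins.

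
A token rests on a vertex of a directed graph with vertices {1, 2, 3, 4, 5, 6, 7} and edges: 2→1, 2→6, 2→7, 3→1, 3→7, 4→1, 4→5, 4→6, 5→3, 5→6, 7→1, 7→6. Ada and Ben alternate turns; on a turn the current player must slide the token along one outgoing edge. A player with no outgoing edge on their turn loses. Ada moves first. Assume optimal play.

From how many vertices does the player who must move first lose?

2

Label each position W (a win for the player to move) or L (a loss). A position with no legal move is L; any other position is W exactly when some move reaches an L, and L when every move reaches a W.
Every edge goes from a vertex to one that appears earlier in the order 6, 1, 7, 3, 2, 5, 4, so processing vertices in that order labels each vertex after all of its successors.
6: no outgoing edge → L
1: no outgoing edge → L
7: reaches L-position 1 → W
3: reaches L-position 1 → W
2: reaches L-position 1 → W
5: reaches L-position 6 → W
4: reaches L-position 1 → W
The L vertices are 1, 6; that is 2 in all.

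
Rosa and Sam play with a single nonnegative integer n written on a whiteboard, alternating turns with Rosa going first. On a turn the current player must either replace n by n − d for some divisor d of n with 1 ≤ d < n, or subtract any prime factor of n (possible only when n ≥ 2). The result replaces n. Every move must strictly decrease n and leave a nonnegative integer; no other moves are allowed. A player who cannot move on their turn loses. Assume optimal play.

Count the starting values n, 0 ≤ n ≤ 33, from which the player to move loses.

8

Positions with no move are L. A position that does have a move is losing for the player to move precisely when every available move leads to a winning position for the opponent. Fill in the labels:
n=0: no move → L
n=1: no move → L
n=2: can move to 0, which is L ⇒ W
n=3: can move to 0, which is L ⇒ W
n=4: moves to 2(W), 3(W); every one is W ⇒ L
n=5: can move to 0, which is L ⇒ W
n=6: can move to 4, which is L ⇒ W
n=7: can move to 0, which is L ⇒ W
n=8: can move to 4, which is L ⇒ W
n=9: moves to 6(W), 8(W); every one is W ⇒ L
n=10: can move to 9, which is L ⇒ W
n=11: can move to 0, which is L ⇒ W
n=12: can move to 9, which is L ⇒ W
n=13: can move to 0, which is L ⇒ W
n=14: moves to 7(W), 12(W), 13(W); every one is W ⇒ L
n=15: can move to 14, which is L ⇒ W
n=16: can move to 14, which is L ⇒ W
n=17: can move to 0, which is L ⇒ W
n=18: can move to 9, which is L ⇒ W
n=19: can move to 0, which is L ⇒ W
n=20: moves to 10(W), 15(W), 16(W), 18(W), 19(W); every one is W ⇒ L
n=21: can move to 14, which is L ⇒ W
n=22: can move to 20, which is L ⇒ W
n=23: can move to 0, which is L ⇒ W
n=24: can move to 20, which is L ⇒ W
n=25: can move to 20, which is L ⇒ W
n=26: moves to 13(W), 24(W), 25(W); every one is W ⇒ L
n=27: can move to 26, which is L ⇒ W
n=28: can move to 14, which is L ⇒ W
n=29: can move to 0, which is L ⇒ W
n=30: can move to 20, which is L ⇒ W
n=31: can move to 0, which is L ⇒ W
n=32: moves to 16(W), 24(W), 28(W), 30(W), 31(W); every one is W ⇒ L
n=33: can move to 32, which is L ⇒ W
L entries with 0 ≤ n ≤ 33: n = 0, 1, 4, 9, 14, 20, 26, 32; that makes 8.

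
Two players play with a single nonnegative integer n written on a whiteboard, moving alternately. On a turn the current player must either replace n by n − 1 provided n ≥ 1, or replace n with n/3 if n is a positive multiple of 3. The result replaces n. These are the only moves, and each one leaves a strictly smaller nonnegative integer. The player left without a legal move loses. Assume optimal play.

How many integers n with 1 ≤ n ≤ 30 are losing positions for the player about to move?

Use the standard recursion: the mover loses at a terminal position; elsewhere, the mover wins exactly when some move hands the opponent an L position.
n=0: no move → L
n=1: can move to 0, which is L ⇒ W
n=2: the only move is to 1(W), a W ⇒ L
n=3: can move to 2, which is L ⇒ W
n=4: the only move is to 3(W), a W ⇒ L
n=5: can move to 4, which is L ⇒ W
n=6: can move to 2, which is L ⇒ W
n=7: the only move is to 6(W), a W ⇒ L
n=8: can move to 7, which is L ⇒ W
n=9: moves to 3(W), 8(W); every one is W ⇒ L
n=10: can move to 9, which is L ⇒ W
n=11: the only move is to 10(W), a W ⇒ L
n=12: can move to 4, which is L ⇒ W
n=13: the only move is to 12(W), a W ⇒ L
n=14: can move to 13, which is L ⇒ W
n=15: moves to 5(W), 14(W); every one is W ⇒ L
n=16: can move to 15, which is L ⇒ W
n=17: the only move is to 16(W), a W ⇒ L
n=18: can move to 17, which is L ⇒ W
n=19: the only move is to 18(W), a W ⇒ L
n=20: can move to 19, which is L ⇒ W
n=21: can move to 7, which is L ⇒ W
n=22: the only move is to 21(W), a W ⇒ L
n=23: can move to 22, which is L ⇒ W
n=24: moves to 8(W), 23(W); every one is W ⇒ L
n=25: can move to 24, which is L ⇒ W
n=26: the only move is to 25(W), a W ⇒ L
n=27: can move to 9, which is L ⇒ W
n=28: the only move is to 27(W), a W ⇒ L
n=29: can move to 28, which is L ⇒ W
n=30: moves to 10(W), 29(W); every one is W ⇒ L
L entries with 1 ≤ n ≤ 30 (n=0 is outside the asked range and is not counted): n = 2, 4, 7, 9, 11, 13, 15, 17, 19, 22, 24, 26, 28, 30; that makes 14.

14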